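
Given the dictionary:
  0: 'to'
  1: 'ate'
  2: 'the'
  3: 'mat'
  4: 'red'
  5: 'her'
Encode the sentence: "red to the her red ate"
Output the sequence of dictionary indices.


Look up each word in the dictionary:
  'red' -> 4
  'to' -> 0
  'the' -> 2
  'her' -> 5
  'red' -> 4
  'ate' -> 1

Encoded: [4, 0, 2, 5, 4, 1]


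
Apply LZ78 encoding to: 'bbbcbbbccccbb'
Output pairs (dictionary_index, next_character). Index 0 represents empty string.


LZ78 encoding steps:
Dictionary: {0: ''}
Step 1: w='' (idx 0), next='b' -> output (0, 'b'), add 'b' as idx 1
Step 2: w='b' (idx 1), next='b' -> output (1, 'b'), add 'bb' as idx 2
Step 3: w='' (idx 0), next='c' -> output (0, 'c'), add 'c' as idx 3
Step 4: w='bb' (idx 2), next='b' -> output (2, 'b'), add 'bbb' as idx 4
Step 5: w='c' (idx 3), next='c' -> output (3, 'c'), add 'cc' as idx 5
Step 6: w='cc' (idx 5), next='b' -> output (5, 'b'), add 'ccb' as idx 6
Step 7: w='b' (idx 1), end of input -> output (1, '')


Encoded: [(0, 'b'), (1, 'b'), (0, 'c'), (2, 'b'), (3, 'c'), (5, 'b'), (1, '')]


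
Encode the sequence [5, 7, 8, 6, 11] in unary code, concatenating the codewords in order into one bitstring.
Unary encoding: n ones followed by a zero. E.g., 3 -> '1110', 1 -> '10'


Encode each number as n ones followed by a terminating 0:
  5 -> 111110 (6 bits)
  7 -> 11111110 (8 bits)
  8 -> 111111110 (9 bits)
  6 -> 1111110 (7 bits)
  11 -> 111111111110 (12 bits)
Total length = 6 + 8 + 9 + 7 + 12 = 42 bits.

Unary([5, 7, 8, 6, 11]) = 111110111111101111111101111110111111111110 (42 bits)


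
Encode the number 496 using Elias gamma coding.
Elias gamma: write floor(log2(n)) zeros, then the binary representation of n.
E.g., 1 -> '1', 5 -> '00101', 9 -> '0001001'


num_bits = floor(log2(496)) + 1 = 9
leading_zeros = num_bits - 1 = 8
binary(496) = 111110000

Elias gamma(496) = '00000000' + '111110000' = 00000000111110000 (17 bits)


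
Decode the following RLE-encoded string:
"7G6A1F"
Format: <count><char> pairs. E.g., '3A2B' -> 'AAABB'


Expanding each <count><char> pair:
  7G -> 'GGGGGGG'
  6A -> 'AAAAAA'
  1F -> 'F'

Decoded = GGGGGGGAAAAAAF


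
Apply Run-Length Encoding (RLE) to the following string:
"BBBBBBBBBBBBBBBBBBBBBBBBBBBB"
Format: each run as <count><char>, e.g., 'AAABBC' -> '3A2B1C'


Scanning runs left to right:
  i=0: run of 'B' x 28 -> '28B'

RLE = 28B


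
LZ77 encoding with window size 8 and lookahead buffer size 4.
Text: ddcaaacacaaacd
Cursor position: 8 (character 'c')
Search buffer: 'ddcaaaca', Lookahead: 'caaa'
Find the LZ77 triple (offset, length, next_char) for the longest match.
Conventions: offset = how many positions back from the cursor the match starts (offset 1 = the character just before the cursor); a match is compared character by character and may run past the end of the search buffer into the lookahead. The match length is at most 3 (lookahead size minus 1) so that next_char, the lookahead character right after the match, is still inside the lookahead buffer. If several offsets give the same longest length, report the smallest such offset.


Try each offset into the search buffer:
  offset=1 (pos 7, char 'a'): match length 0
  offset=2 (pos 6, char 'c'): match length 2
  offset=3 (pos 5, char 'a'): match length 0
  offset=4 (pos 4, char 'a'): match length 0
  offset=5 (pos 3, char 'a'): match length 0
  offset=6 (pos 2, char 'c'): match length 3
  offset=7 (pos 1, char 'd'): match length 0
  offset=8 (pos 0, char 'd'): match length 0
Longest match has length 3 at offset 6.
next_char = character at position 8 + 3 = 11 -> 'a'

Best match: offset=6, length=3 (matching 'caa' starting at position 2)
LZ77 triple: (6, 3, 'a')


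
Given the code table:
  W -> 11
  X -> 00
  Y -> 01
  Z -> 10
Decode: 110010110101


Decoding:
11 -> W
00 -> X
10 -> Z
11 -> W
01 -> Y
01 -> Y


Result: WXZWYY


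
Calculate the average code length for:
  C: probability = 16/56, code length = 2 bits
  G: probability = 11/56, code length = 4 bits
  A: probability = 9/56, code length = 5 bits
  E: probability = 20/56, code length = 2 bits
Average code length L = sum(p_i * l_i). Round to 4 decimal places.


Weighted contributions p_i * l_i:
  C: (16/56) * 2 = 32/56
  G: (11/56) * 4 = 44/56
  A: (9/56) * 5 = 45/56
  E: (20/56) * 2 = 40/56
Sum = (32 + 44 + 45 + 40)/56 = 161/56

L = 161/56 = 2.8750 bits/symbol


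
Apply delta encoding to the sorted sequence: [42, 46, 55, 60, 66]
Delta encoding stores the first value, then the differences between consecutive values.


First value: 42
Deltas:
  46 - 42 = 4
  55 - 46 = 9
  60 - 55 = 5
  66 - 60 = 6


Delta encoded: [42, 4, 9, 5, 6]


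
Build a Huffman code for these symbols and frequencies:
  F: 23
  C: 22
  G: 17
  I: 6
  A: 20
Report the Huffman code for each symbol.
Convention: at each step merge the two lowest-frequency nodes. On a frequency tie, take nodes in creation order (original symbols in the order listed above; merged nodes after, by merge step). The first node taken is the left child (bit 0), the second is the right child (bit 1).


Huffman tree construction:
Step 1: Merge I(6) + G(17) = 23
Step 2: Merge A(20) + C(22) = 42
Step 3: Merge F(23) + (I+G)(23) = 46
Step 4: Merge (A+C)(42) + (F+(I+G))(46) = 88
Read each symbol's code off the tree from the root (left child = 0, right child = 1).

Codes:
  F: 10 (length 2)
  C: 01 (length 2)
  G: 111 (length 3)
  I: 110 (length 3)
  A: 00 (length 2)
Average code length: 199/88 = 2.2614 bits/symbol


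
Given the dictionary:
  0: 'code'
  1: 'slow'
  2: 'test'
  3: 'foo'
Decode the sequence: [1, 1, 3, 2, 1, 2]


Look up each index in the dictionary:
  1 -> 'slow'
  1 -> 'slow'
  3 -> 'foo'
  2 -> 'test'
  1 -> 'slow'
  2 -> 'test'

Decoded: "slow slow foo test slow test"


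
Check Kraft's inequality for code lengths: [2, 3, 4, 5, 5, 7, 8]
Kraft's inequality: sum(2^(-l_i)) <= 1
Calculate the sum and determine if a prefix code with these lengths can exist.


Sum = 2^(-2) + 2^(-3) + 2^(-4) + 2^(-5) + 2^(-5) + 2^(-7) + 2^(-8)
    = 0.25 + 0.125 + 0.0625 + 0.03125 + 0.03125 + 0.0078125 + 0.00390625
    = 131/256 = 0.51171875
Since 0.51171875 <= 1, Kraft's inequality IS satisfied.
A prefix code with these lengths CAN exist.

Kraft sum = 0.51171875. Satisfied.


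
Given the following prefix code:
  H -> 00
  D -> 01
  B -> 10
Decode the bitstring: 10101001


Decoding step by step:
Bits 10 -> B
Bits 10 -> B
Bits 10 -> B
Bits 01 -> D


Decoded message: BBBD


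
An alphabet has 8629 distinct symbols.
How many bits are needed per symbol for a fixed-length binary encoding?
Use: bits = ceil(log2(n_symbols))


log2(8629) = 13.075
Bracket: 2^13 = 8192 < 8629 <= 2^14 = 16384
So ceil(log2(8629)) = 14

bits = ceil(log2(8629)) = ceil(13.075) = 14 bits


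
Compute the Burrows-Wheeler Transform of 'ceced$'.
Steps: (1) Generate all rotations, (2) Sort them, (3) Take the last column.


Rotations (sorted):
  0: $ceced -> last char: d
  1: ceced$ -> last char: $
  2: ced$ce -> last char: e
  3: d$cece -> last char: e
  4: eced$c -> last char: c
  5: ed$cec -> last char: c


BWT = d$eecc


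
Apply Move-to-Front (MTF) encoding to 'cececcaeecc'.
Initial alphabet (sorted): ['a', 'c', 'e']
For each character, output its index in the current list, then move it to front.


MTF encoding:
'c': index 1 in ['a', 'c', 'e'] -> ['c', 'a', 'e']
'e': index 2 in ['c', 'a', 'e'] -> ['e', 'c', 'a']
'c': index 1 in ['e', 'c', 'a'] -> ['c', 'e', 'a']
'e': index 1 in ['c', 'e', 'a'] -> ['e', 'c', 'a']
'c': index 1 in ['e', 'c', 'a'] -> ['c', 'e', 'a']
'c': index 0 in ['c', 'e', 'a'] -> ['c', 'e', 'a']
'a': index 2 in ['c', 'e', 'a'] -> ['a', 'c', 'e']
'e': index 2 in ['a', 'c', 'e'] -> ['e', 'a', 'c']
'e': index 0 in ['e', 'a', 'c'] -> ['e', 'a', 'c']
'c': index 2 in ['e', 'a', 'c'] -> ['c', 'e', 'a']
'c': index 0 in ['c', 'e', 'a'] -> ['c', 'e', 'a']


Output: [1, 2, 1, 1, 1, 0, 2, 2, 0, 2, 0]


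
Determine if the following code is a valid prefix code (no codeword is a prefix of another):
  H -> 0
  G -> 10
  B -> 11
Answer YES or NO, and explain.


Checking each pair (does one codeword prefix another?):
  H='0' vs G='10': no prefix
  H='0' vs B='11': no prefix
  G='10' vs H='0': no prefix
  G='10' vs B='11': no prefix
  B='11' vs H='0': no prefix
  B='11' vs G='10': no prefix
No violation found over all pairs.

YES -- this is a valid prefix code. No codeword is a prefix of any other codeword.


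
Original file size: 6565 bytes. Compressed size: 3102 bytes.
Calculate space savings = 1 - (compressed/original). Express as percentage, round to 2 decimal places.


ratio = compressed/original = 3102/6565 = 0.472506
savings = 1 - ratio = 1 - 0.472506 = 0.527494
as a percentage: 0.527494 * 100 = 52.75%

Space savings = 1 - 3102/6565 = 52.75%


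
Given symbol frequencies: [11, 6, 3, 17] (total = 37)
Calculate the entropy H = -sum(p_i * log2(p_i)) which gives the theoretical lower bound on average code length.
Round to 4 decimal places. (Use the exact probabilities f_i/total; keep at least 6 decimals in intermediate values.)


Per-symbol terms -p_i * log2(p_i) with p_i = f_i/37:
  p = 11/37 = 0.297297: log2(p) = -1.750022, -p*log2(p) = 0.520277
  p = 6/37 = 0.162162: log2(p) = -2.624491, -p*log2(p) = 0.425593
  p = 3/37 = 0.081081: log2(p) = -3.624491, -p*log2(p) = 0.293878
  p = 17/37 = 0.459459: log2(p) = -1.121991, -p*log2(p) = 0.515509
H = 0.520277 + 0.425593 + 0.293878 + 0.515509 = 1.755257

H = 1.7553 bits/symbol


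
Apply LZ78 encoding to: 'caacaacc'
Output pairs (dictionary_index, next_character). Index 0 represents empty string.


LZ78 encoding steps:
Dictionary: {0: ''}
Step 1: w='' (idx 0), next='c' -> output (0, 'c'), add 'c' as idx 1
Step 2: w='' (idx 0), next='a' -> output (0, 'a'), add 'a' as idx 2
Step 3: w='a' (idx 2), next='c' -> output (2, 'c'), add 'ac' as idx 3
Step 4: w='a' (idx 2), next='a' -> output (2, 'a'), add 'aa' as idx 4
Step 5: w='c' (idx 1), next='c' -> output (1, 'c'), add 'cc' as idx 5


Encoded: [(0, 'c'), (0, 'a'), (2, 'c'), (2, 'a'), (1, 'c')]


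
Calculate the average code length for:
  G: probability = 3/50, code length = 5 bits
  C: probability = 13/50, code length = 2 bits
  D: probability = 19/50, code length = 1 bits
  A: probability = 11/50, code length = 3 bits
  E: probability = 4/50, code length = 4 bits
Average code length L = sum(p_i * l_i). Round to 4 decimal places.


Weighted contributions p_i * l_i:
  G: (3/50) * 5 = 15/50
  C: (13/50) * 2 = 26/50
  D: (19/50) * 1 = 19/50
  A: (11/50) * 3 = 33/50
  E: (4/50) * 4 = 16/50
Sum = (15 + 26 + 19 + 33 + 16)/50 = 109/50

L = 109/50 = 2.1800 bits/symbol


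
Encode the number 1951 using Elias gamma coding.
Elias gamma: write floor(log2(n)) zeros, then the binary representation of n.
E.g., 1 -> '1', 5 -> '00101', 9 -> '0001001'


num_bits = floor(log2(1951)) + 1 = 11
leading_zeros = num_bits - 1 = 10
binary(1951) = 11110011111

Elias gamma(1951) = '0000000000' + '11110011111' = 000000000011110011111 (21 bits)


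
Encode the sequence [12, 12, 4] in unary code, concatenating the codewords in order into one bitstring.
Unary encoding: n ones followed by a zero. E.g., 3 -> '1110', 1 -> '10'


Encode each number as n ones followed by a terminating 0:
  12 -> 1111111111110 (13 bits)
  12 -> 1111111111110 (13 bits)
  4 -> 11110 (5 bits)
Total length = 13 + 13 + 5 = 31 bits.

Unary([12, 12, 4]) = 1111111111110111111111111011110 (31 bits)


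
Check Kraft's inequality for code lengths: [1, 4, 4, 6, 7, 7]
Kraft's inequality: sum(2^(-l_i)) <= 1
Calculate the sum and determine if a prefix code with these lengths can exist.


Sum = 2^(-1) + 2^(-4) + 2^(-4) + 2^(-6) + 2^(-7) + 2^(-7)
    = 0.5 + 0.0625 + 0.0625 + 0.015625 + 0.0078125 + 0.0078125
    = 84/128 = 0.65625
Since 0.65625 <= 1, Kraft's inequality IS satisfied.
A prefix code with these lengths CAN exist.

Kraft sum = 0.65625. Satisfied.


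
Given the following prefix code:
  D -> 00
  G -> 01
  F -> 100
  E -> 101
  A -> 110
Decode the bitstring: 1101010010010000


Decoding step by step:
Bits 110 -> A
Bits 101 -> E
Bits 00 -> D
Bits 100 -> F
Bits 100 -> F
Bits 00 -> D


Decoded message: AEDFFD


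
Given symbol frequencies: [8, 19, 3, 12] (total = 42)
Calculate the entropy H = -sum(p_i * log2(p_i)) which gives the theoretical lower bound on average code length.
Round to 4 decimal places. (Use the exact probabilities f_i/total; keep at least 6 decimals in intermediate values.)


Per-symbol terms -p_i * log2(p_i) with p_i = f_i/42:
  p = 8/42 = 0.190476: log2(p) = -2.392317, -p*log2(p) = 0.455680
  p = 19/42 = 0.452381: log2(p) = -1.144390, -p*log2(p) = 0.517700
  p = 3/42 = 0.071429: log2(p) = -3.807355, -p*log2(p) = 0.271954
  p = 12/42 = 0.285714: log2(p) = -1.807355, -p*log2(p) = 0.516387
H = 0.455680 + 0.517700 + 0.271954 + 0.516387 = 1.761721

H = 1.7617 bits/symbol


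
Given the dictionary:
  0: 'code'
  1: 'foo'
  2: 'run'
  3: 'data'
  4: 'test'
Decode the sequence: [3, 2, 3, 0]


Look up each index in the dictionary:
  3 -> 'data'
  2 -> 'run'
  3 -> 'data'
  0 -> 'code'

Decoded: "data run data code"


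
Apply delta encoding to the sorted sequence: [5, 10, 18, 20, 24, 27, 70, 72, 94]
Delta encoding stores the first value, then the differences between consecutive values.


First value: 5
Deltas:
  10 - 5 = 5
  18 - 10 = 8
  20 - 18 = 2
  24 - 20 = 4
  27 - 24 = 3
  70 - 27 = 43
  72 - 70 = 2
  94 - 72 = 22


Delta encoded: [5, 5, 8, 2, 4, 3, 43, 2, 22]


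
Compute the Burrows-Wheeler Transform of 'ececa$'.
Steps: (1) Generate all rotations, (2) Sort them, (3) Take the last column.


Rotations (sorted):
  0: $ececa -> last char: a
  1: a$ecec -> last char: c
  2: ca$ece -> last char: e
  3: ceca$e -> last char: e
  4: eca$ec -> last char: c
  5: ececa$ -> last char: $


BWT = aceec$


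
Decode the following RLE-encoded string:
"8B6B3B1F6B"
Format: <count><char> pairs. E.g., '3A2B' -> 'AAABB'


Expanding each <count><char> pair:
  8B -> 'BBBBBBBB'
  6B -> 'BBBBBB'
  3B -> 'BBB'
  1F -> 'F'
  6B -> 'BBBBBB'

Decoded = BBBBBBBBBBBBBBBBBFBBBBBB


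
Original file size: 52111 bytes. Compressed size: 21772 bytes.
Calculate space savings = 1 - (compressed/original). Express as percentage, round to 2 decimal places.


ratio = compressed/original = 21772/52111 = 0.4178
savings = 1 - ratio = 1 - 0.4178 = 0.5822
as a percentage: 0.5822 * 100 = 58.22%

Space savings = 1 - 21772/52111 = 58.22%


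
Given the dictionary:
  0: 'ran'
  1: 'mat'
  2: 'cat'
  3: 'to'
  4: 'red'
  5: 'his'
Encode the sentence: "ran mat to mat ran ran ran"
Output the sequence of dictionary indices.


Look up each word in the dictionary:
  'ran' -> 0
  'mat' -> 1
  'to' -> 3
  'mat' -> 1
  'ran' -> 0
  'ran' -> 0
  'ran' -> 0

Encoded: [0, 1, 3, 1, 0, 0, 0]


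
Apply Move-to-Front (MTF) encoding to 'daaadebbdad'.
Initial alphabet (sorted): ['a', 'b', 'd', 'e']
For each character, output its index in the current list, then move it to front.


MTF encoding:
'd': index 2 in ['a', 'b', 'd', 'e'] -> ['d', 'a', 'b', 'e']
'a': index 1 in ['d', 'a', 'b', 'e'] -> ['a', 'd', 'b', 'e']
'a': index 0 in ['a', 'd', 'b', 'e'] -> ['a', 'd', 'b', 'e']
'a': index 0 in ['a', 'd', 'b', 'e'] -> ['a', 'd', 'b', 'e']
'd': index 1 in ['a', 'd', 'b', 'e'] -> ['d', 'a', 'b', 'e']
'e': index 3 in ['d', 'a', 'b', 'e'] -> ['e', 'd', 'a', 'b']
'b': index 3 in ['e', 'd', 'a', 'b'] -> ['b', 'e', 'd', 'a']
'b': index 0 in ['b', 'e', 'd', 'a'] -> ['b', 'e', 'd', 'a']
'd': index 2 in ['b', 'e', 'd', 'a'] -> ['d', 'b', 'e', 'a']
'a': index 3 in ['d', 'b', 'e', 'a'] -> ['a', 'd', 'b', 'e']
'd': index 1 in ['a', 'd', 'b', 'e'] -> ['d', 'a', 'b', 'e']


Output: [2, 1, 0, 0, 1, 3, 3, 0, 2, 3, 1]


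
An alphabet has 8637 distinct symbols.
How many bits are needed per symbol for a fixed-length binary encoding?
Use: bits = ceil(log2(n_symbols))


log2(8637) = 13.0763
Bracket: 2^13 = 8192 < 8637 <= 2^14 = 16384
So ceil(log2(8637)) = 14

bits = ceil(log2(8637)) = ceil(13.0763) = 14 bits


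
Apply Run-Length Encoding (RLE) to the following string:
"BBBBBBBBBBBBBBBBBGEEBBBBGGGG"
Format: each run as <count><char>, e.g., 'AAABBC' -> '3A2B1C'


Scanning runs left to right:
  i=0: run of 'B' x 17 -> '17B'
  i=17: run of 'G' x 1 -> '1G'
  i=18: run of 'E' x 2 -> '2E'
  i=20: run of 'B' x 4 -> '4B'
  i=24: run of 'G' x 4 -> '4G'

RLE = 17B1G2E4B4G


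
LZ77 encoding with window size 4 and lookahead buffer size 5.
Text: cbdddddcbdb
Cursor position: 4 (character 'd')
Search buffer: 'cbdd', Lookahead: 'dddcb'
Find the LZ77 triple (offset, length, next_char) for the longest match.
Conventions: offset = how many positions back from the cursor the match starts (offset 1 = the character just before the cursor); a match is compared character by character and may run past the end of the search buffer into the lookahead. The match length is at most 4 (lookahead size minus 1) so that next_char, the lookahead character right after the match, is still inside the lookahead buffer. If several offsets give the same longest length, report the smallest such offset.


Try each offset into the search buffer:
  offset=1 (pos 3, char 'd'): match length 3
  offset=2 (pos 2, char 'd'): match length 3
  offset=3 (pos 1, char 'b'): match length 0
  offset=4 (pos 0, char 'c'): match length 0
Longest match has length 3, found at offsets 1, 2; take the smallest, offset 1.
next_char = character at position 4 + 3 = 7 -> 'c'

Best match: offset=1, length=3 (matching 'ddd' starting at position 3)
LZ77 triple: (1, 3, 'c')


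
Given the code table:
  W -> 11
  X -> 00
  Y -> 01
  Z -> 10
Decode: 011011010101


Decoding:
01 -> Y
10 -> Z
11 -> W
01 -> Y
01 -> Y
01 -> Y


Result: YZWYYY


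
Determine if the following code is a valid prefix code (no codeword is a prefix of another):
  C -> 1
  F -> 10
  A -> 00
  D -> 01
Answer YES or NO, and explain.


Checking each pair (does one codeword prefix another?):
  C='1' vs F='10': prefix -- VIOLATION

NO -- this is NOT a valid prefix code. C (1) is a prefix of F (10).


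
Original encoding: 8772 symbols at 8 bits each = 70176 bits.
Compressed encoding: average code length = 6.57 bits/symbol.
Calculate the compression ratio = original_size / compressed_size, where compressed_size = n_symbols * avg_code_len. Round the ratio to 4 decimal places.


original_size = n_symbols * orig_bits = 8772 * 8 = 70176 bits
compressed_size = n_symbols * avg_code_len = 8772 * 6.57 = 57632.04 bits
ratio = original_size / compressed_size = 70176 / 57632.04 = 1.2177

Compression ratio = 1.2177


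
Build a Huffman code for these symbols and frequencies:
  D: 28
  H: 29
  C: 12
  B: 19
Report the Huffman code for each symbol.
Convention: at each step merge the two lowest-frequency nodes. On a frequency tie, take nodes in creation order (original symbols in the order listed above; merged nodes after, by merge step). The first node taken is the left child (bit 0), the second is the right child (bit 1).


Huffman tree construction:
Step 1: Merge C(12) + B(19) = 31
Step 2: Merge D(28) + H(29) = 57
Step 3: Merge (C+B)(31) + (D+H)(57) = 88
Read each symbol's code off the tree from the root (left child = 0, right child = 1).

Codes:
  D: 10 (length 2)
  H: 11 (length 2)
  C: 00 (length 2)
  B: 01 (length 2)
Average code length: 176/88 = 2.0000 bits/symbol


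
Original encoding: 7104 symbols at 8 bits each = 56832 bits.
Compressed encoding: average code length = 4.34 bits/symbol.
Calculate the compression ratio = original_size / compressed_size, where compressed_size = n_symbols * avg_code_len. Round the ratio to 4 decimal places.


original_size = n_symbols * orig_bits = 7104 * 8 = 56832 bits
compressed_size = n_symbols * avg_code_len = 7104 * 4.34 = 30831.36 bits
ratio = original_size / compressed_size = 56832 / 30831.36 = 1.8433

Compression ratio = 1.8433


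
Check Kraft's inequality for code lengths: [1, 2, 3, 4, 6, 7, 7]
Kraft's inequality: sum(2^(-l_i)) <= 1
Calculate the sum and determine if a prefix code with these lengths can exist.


Sum = 2^(-1) + 2^(-2) + 2^(-3) + 2^(-4) + 2^(-6) + 2^(-7) + 2^(-7)
    = 0.5 + 0.25 + 0.125 + 0.0625 + 0.015625 + 0.0078125 + 0.0078125
    = 124/128 = 0.96875
Since 0.96875 <= 1, Kraft's inequality IS satisfied.
A prefix code with these lengths CAN exist.

Kraft sum = 0.96875. Satisfied.


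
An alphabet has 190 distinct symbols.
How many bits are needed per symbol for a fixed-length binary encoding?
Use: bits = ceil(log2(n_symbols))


log2(190) = 7.5699
Bracket: 2^7 = 128 < 190 <= 2^8 = 256
So ceil(log2(190)) = 8

bits = ceil(log2(190)) = ceil(7.5699) = 8 bits


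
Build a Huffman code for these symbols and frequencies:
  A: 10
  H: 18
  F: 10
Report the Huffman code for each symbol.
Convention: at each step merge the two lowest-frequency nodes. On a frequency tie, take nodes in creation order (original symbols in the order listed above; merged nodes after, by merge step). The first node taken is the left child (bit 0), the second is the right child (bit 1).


Huffman tree construction:
Step 1: Merge A(10) + F(10) = 20
Step 2: Merge H(18) + (A+F)(20) = 38
Read each symbol's code off the tree from the root (left child = 0, right child = 1).

Codes:
  A: 10 (length 2)
  H: 0 (length 1)
  F: 11 (length 2)
Average code length: 58/38 = 1.5263 bits/symbol


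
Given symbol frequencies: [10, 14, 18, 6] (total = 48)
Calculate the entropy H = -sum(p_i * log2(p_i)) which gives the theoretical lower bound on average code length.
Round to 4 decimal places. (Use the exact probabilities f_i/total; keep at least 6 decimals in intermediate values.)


Per-symbol terms -p_i * log2(p_i) with p_i = f_i/48:
  p = 10/48 = 0.208333: log2(p) = -2.263034, -p*log2(p) = 0.471466
  p = 14/48 = 0.291667: log2(p) = -1.777608, -p*log2(p) = 0.518469
  p = 18/48 = 0.375000: log2(p) = -1.415037, -p*log2(p) = 0.530639
  p = 6/48 = 0.125000: log2(p) = -3.000000, -p*log2(p) = 0.375000
H = 0.471466 + 0.518469 + 0.530639 + 0.375000 = 1.895574

H = 1.8956 bits/symbol


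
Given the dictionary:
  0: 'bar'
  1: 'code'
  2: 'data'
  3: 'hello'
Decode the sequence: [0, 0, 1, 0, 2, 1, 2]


Look up each index in the dictionary:
  0 -> 'bar'
  0 -> 'bar'
  1 -> 'code'
  0 -> 'bar'
  2 -> 'data'
  1 -> 'code'
  2 -> 'data'

Decoded: "bar bar code bar data code data"


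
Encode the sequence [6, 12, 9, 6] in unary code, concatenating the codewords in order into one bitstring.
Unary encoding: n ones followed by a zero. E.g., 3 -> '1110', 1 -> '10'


Encode each number as n ones followed by a terminating 0:
  6 -> 1111110 (7 bits)
  12 -> 1111111111110 (13 bits)
  9 -> 1111111110 (10 bits)
  6 -> 1111110 (7 bits)
Total length = 7 + 13 + 10 + 7 = 37 bits.

Unary([6, 12, 9, 6]) = 1111110111111111111011111111101111110 (37 bits)


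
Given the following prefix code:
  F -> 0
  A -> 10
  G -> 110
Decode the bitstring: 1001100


Decoding step by step:
Bits 10 -> A
Bits 0 -> F
Bits 110 -> G
Bits 0 -> F


Decoded message: AFGF


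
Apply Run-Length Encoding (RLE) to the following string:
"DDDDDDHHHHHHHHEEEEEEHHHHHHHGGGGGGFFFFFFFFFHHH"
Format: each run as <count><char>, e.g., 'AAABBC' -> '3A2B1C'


Scanning runs left to right:
  i=0: run of 'D' x 6 -> '6D'
  i=6: run of 'H' x 8 -> '8H'
  i=14: run of 'E' x 6 -> '6E'
  i=20: run of 'H' x 7 -> '7H'
  i=27: run of 'G' x 6 -> '6G'
  i=33: run of 'F' x 9 -> '9F'
  i=42: run of 'H' x 3 -> '3H'

RLE = 6D8H6E7H6G9F3H


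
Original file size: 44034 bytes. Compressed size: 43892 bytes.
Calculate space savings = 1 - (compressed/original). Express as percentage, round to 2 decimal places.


ratio = compressed/original = 43892/44034 = 0.996775
savings = 1 - ratio = 1 - 0.996775 = 0.003225
as a percentage: 0.003225 * 100 = 0.32%

Space savings = 1 - 43892/44034 = 0.32%


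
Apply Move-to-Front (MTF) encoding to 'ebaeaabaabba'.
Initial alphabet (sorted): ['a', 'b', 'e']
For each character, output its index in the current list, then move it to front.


MTF encoding:
'e': index 2 in ['a', 'b', 'e'] -> ['e', 'a', 'b']
'b': index 2 in ['e', 'a', 'b'] -> ['b', 'e', 'a']
'a': index 2 in ['b', 'e', 'a'] -> ['a', 'b', 'e']
'e': index 2 in ['a', 'b', 'e'] -> ['e', 'a', 'b']
'a': index 1 in ['e', 'a', 'b'] -> ['a', 'e', 'b']
'a': index 0 in ['a', 'e', 'b'] -> ['a', 'e', 'b']
'b': index 2 in ['a', 'e', 'b'] -> ['b', 'a', 'e']
'a': index 1 in ['b', 'a', 'e'] -> ['a', 'b', 'e']
'a': index 0 in ['a', 'b', 'e'] -> ['a', 'b', 'e']
'b': index 1 in ['a', 'b', 'e'] -> ['b', 'a', 'e']
'b': index 0 in ['b', 'a', 'e'] -> ['b', 'a', 'e']
'a': index 1 in ['b', 'a', 'e'] -> ['a', 'b', 'e']


Output: [2, 2, 2, 2, 1, 0, 2, 1, 0, 1, 0, 1]


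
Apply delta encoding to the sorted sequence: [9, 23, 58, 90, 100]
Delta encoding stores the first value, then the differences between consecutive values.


First value: 9
Deltas:
  23 - 9 = 14
  58 - 23 = 35
  90 - 58 = 32
  100 - 90 = 10


Delta encoded: [9, 14, 35, 32, 10]


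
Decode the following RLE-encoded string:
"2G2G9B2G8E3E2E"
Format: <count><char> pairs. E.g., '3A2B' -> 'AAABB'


Expanding each <count><char> pair:
  2G -> 'GG'
  2G -> 'GG'
  9B -> 'BBBBBBBBB'
  2G -> 'GG'
  8E -> 'EEEEEEEE'
  3E -> 'EEE'
  2E -> 'EE'

Decoded = GGGGBBBBBBBBBGGEEEEEEEEEEEEE


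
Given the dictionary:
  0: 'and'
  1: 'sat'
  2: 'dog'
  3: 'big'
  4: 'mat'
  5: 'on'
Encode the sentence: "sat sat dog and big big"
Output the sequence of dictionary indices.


Look up each word in the dictionary:
  'sat' -> 1
  'sat' -> 1
  'dog' -> 2
  'and' -> 0
  'big' -> 3
  'big' -> 3

Encoded: [1, 1, 2, 0, 3, 3]


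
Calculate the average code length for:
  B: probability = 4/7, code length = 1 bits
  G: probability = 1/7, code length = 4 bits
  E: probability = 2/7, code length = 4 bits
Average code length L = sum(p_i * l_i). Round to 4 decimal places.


Weighted contributions p_i * l_i:
  B: (4/7) * 1 = 4/7
  G: (1/7) * 4 = 4/7
  E: (2/7) * 4 = 8/7
Sum = (4 + 4 + 8)/7 = 16/7

L = 16/7 = 2.2857 bits/symbol


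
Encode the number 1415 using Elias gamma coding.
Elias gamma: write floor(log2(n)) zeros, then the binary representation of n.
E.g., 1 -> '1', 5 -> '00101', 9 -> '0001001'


num_bits = floor(log2(1415)) + 1 = 11
leading_zeros = num_bits - 1 = 10
binary(1415) = 10110000111

Elias gamma(1415) = '0000000000' + '10110000111' = 000000000010110000111 (21 bits)


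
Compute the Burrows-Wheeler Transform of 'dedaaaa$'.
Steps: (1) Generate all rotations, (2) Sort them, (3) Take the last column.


Rotations (sorted):
  0: $dedaaaa -> last char: a
  1: a$dedaaa -> last char: a
  2: aa$dedaa -> last char: a
  3: aaa$deda -> last char: a
  4: aaaa$ded -> last char: d
  5: daaaa$de -> last char: e
  6: dedaaaa$ -> last char: $
  7: edaaaa$d -> last char: d


BWT = aaaade$d


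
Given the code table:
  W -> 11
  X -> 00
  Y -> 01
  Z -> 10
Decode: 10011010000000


Decoding:
10 -> Z
01 -> Y
10 -> Z
10 -> Z
00 -> X
00 -> X
00 -> X


Result: ZYZZXXX


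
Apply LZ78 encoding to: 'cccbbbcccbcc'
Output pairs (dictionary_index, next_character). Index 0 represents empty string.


LZ78 encoding steps:
Dictionary: {0: ''}
Step 1: w='' (idx 0), next='c' -> output (0, 'c'), add 'c' as idx 1
Step 2: w='c' (idx 1), next='c' -> output (1, 'c'), add 'cc' as idx 2
Step 3: w='' (idx 0), next='b' -> output (0, 'b'), add 'b' as idx 3
Step 4: w='b' (idx 3), next='b' -> output (3, 'b'), add 'bb' as idx 4
Step 5: w='cc' (idx 2), next='c' -> output (2, 'c'), add 'ccc' as idx 5
Step 6: w='b' (idx 3), next='c' -> output (3, 'c'), add 'bc' as idx 6
Step 7: w='c' (idx 1), end of input -> output (1, '')


Encoded: [(0, 'c'), (1, 'c'), (0, 'b'), (3, 'b'), (2, 'c'), (3, 'c'), (1, '')]


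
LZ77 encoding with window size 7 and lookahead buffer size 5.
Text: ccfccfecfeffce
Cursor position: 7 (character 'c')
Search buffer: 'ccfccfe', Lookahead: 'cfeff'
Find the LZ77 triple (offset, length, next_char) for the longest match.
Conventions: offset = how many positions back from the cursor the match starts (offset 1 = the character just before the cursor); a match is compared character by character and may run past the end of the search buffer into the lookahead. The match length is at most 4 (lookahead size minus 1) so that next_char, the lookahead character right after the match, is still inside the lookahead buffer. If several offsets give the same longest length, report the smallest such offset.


Try each offset into the search buffer:
  offset=1 (pos 6, char 'e'): match length 0
  offset=2 (pos 5, char 'f'): match length 0
  offset=3 (pos 4, char 'c'): match length 3
  offset=4 (pos 3, char 'c'): match length 1
  offset=5 (pos 2, char 'f'): match length 0
  offset=6 (pos 1, char 'c'): match length 2
  offset=7 (pos 0, char 'c'): match length 1
Longest match has length 3 at offset 3.
next_char = character at position 7 + 3 = 10 -> 'f'

Best match: offset=3, length=3 (matching 'cfe' starting at position 4)
LZ77 triple: (3, 3, 'f')


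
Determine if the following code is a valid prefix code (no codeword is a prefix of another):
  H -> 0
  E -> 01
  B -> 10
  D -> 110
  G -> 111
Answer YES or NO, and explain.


Checking each pair (does one codeword prefix another?):
  H='0' vs E='01': prefix -- VIOLATION

NO -- this is NOT a valid prefix code. H (0) is a prefix of E (01).


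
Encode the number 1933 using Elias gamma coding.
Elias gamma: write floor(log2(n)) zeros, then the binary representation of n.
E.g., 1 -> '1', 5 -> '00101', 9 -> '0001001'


num_bits = floor(log2(1933)) + 1 = 11
leading_zeros = num_bits - 1 = 10
binary(1933) = 11110001101

Elias gamma(1933) = '0000000000' + '11110001101' = 000000000011110001101 (21 bits)


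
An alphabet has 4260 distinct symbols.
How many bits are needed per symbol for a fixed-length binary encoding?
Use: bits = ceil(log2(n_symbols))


log2(4260) = 12.0566
Bracket: 2^12 = 4096 < 4260 <= 2^13 = 8192
So ceil(log2(4260)) = 13

bits = ceil(log2(4260)) = ceil(12.0566) = 13 bits


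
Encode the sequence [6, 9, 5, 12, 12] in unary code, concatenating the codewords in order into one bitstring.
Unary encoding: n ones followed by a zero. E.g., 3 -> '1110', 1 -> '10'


Encode each number as n ones followed by a terminating 0:
  6 -> 1111110 (7 bits)
  9 -> 1111111110 (10 bits)
  5 -> 111110 (6 bits)
  12 -> 1111111111110 (13 bits)
  12 -> 1111111111110 (13 bits)
Total length = 7 + 10 + 6 + 13 + 13 = 49 bits.

Unary([6, 9, 5, 12, 12]) = 1111110111111111011111011111111111101111111111110 (49 bits)


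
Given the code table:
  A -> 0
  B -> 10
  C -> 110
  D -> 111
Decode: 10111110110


Decoding:
10 -> B
111 -> D
110 -> C
110 -> C


Result: BDCC


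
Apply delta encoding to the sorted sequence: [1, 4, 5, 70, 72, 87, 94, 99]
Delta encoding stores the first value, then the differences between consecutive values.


First value: 1
Deltas:
  4 - 1 = 3
  5 - 4 = 1
  70 - 5 = 65
  72 - 70 = 2
  87 - 72 = 15
  94 - 87 = 7
  99 - 94 = 5


Delta encoded: [1, 3, 1, 65, 2, 15, 7, 5]


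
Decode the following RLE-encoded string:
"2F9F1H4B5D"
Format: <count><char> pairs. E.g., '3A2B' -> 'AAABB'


Expanding each <count><char> pair:
  2F -> 'FF'
  9F -> 'FFFFFFFFF'
  1H -> 'H'
  4B -> 'BBBB'
  5D -> 'DDDDD'

Decoded = FFFFFFFFFFFHBBBBDDDDD


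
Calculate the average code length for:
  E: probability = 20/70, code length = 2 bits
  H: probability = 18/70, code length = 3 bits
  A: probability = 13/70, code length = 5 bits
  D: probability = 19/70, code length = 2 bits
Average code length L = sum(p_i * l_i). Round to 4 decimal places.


Weighted contributions p_i * l_i:
  E: (20/70) * 2 = 40/70
  H: (18/70) * 3 = 54/70
  A: (13/70) * 5 = 65/70
  D: (19/70) * 2 = 38/70
Sum = (40 + 54 + 65 + 38)/70 = 197/70

L = 197/70 = 2.8143 bits/symbol


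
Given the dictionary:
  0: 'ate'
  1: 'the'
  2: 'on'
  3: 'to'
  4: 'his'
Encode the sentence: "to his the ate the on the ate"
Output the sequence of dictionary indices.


Look up each word in the dictionary:
  'to' -> 3
  'his' -> 4
  'the' -> 1
  'ate' -> 0
  'the' -> 1
  'on' -> 2
  'the' -> 1
  'ate' -> 0

Encoded: [3, 4, 1, 0, 1, 2, 1, 0]


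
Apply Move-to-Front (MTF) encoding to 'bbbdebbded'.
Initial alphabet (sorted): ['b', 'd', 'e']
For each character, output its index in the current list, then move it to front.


MTF encoding:
'b': index 0 in ['b', 'd', 'e'] -> ['b', 'd', 'e']
'b': index 0 in ['b', 'd', 'e'] -> ['b', 'd', 'e']
'b': index 0 in ['b', 'd', 'e'] -> ['b', 'd', 'e']
'd': index 1 in ['b', 'd', 'e'] -> ['d', 'b', 'e']
'e': index 2 in ['d', 'b', 'e'] -> ['e', 'd', 'b']
'b': index 2 in ['e', 'd', 'b'] -> ['b', 'e', 'd']
'b': index 0 in ['b', 'e', 'd'] -> ['b', 'e', 'd']
'd': index 2 in ['b', 'e', 'd'] -> ['d', 'b', 'e']
'e': index 2 in ['d', 'b', 'e'] -> ['e', 'd', 'b']
'd': index 1 in ['e', 'd', 'b'] -> ['d', 'e', 'b']


Output: [0, 0, 0, 1, 2, 2, 0, 2, 2, 1]


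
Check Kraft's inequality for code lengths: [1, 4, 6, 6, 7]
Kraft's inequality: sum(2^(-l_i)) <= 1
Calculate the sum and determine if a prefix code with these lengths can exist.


Sum = 2^(-1) + 2^(-4) + 2^(-6) + 2^(-6) + 2^(-7)
    = 0.5 + 0.0625 + 0.015625 + 0.015625 + 0.0078125
    = 77/128 = 0.6015625
Since 0.6015625 <= 1, Kraft's inequality IS satisfied.
A prefix code with these lengths CAN exist.

Kraft sum = 0.6015625. Satisfied.


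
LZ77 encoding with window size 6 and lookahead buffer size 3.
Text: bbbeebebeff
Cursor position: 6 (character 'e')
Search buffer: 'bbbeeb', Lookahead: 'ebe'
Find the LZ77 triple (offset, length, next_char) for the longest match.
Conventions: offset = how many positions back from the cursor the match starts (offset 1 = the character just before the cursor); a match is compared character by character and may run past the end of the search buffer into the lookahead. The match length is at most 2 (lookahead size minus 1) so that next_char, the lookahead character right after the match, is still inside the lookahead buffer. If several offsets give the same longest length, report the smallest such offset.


Try each offset into the search buffer:
  offset=1 (pos 5, char 'b'): match length 0
  offset=2 (pos 4, char 'e'): match length 2
  offset=3 (pos 3, char 'e'): match length 1
  offset=4 (pos 2, char 'b'): match length 0
  offset=5 (pos 1, char 'b'): match length 0
  offset=6 (pos 0, char 'b'): match length 0
Longest match has length 2 at offset 2.
next_char = character at position 6 + 2 = 8 -> 'e'

Best match: offset=2, length=2 (matching 'eb' starting at position 4)
LZ77 triple: (2, 2, 'e')


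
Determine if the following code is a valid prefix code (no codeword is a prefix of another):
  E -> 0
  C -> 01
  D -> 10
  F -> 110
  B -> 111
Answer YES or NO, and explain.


Checking each pair (does one codeword prefix another?):
  E='0' vs C='01': prefix -- VIOLATION

NO -- this is NOT a valid prefix code. E (0) is a prefix of C (01).


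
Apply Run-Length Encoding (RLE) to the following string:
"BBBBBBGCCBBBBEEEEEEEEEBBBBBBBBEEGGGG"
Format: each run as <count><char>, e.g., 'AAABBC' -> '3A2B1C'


Scanning runs left to right:
  i=0: run of 'B' x 6 -> '6B'
  i=6: run of 'G' x 1 -> '1G'
  i=7: run of 'C' x 2 -> '2C'
  i=9: run of 'B' x 4 -> '4B'
  i=13: run of 'E' x 9 -> '9E'
  i=22: run of 'B' x 8 -> '8B'
  i=30: run of 'E' x 2 -> '2E'
  i=32: run of 'G' x 4 -> '4G'

RLE = 6B1G2C4B9E8B2E4G


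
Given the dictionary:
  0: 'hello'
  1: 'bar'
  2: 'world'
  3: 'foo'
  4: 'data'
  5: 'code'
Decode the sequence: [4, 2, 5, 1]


Look up each index in the dictionary:
  4 -> 'data'
  2 -> 'world'
  5 -> 'code'
  1 -> 'bar'

Decoded: "data world code bar"


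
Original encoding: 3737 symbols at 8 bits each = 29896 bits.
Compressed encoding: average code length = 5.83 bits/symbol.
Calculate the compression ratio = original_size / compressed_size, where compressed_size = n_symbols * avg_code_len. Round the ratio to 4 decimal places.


original_size = n_symbols * orig_bits = 3737 * 8 = 29896 bits
compressed_size = n_symbols * avg_code_len = 3737 * 5.83 = 21786.71 bits
ratio = original_size / compressed_size = 29896 / 21786.71 = 1.3722

Compression ratio = 1.3722


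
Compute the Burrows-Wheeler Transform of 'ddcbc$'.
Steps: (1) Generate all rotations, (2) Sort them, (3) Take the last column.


Rotations (sorted):
  0: $ddcbc -> last char: c
  1: bc$ddc -> last char: c
  2: c$ddcb -> last char: b
  3: cbc$dd -> last char: d
  4: dcbc$d -> last char: d
  5: ddcbc$ -> last char: $


BWT = ccbdd$


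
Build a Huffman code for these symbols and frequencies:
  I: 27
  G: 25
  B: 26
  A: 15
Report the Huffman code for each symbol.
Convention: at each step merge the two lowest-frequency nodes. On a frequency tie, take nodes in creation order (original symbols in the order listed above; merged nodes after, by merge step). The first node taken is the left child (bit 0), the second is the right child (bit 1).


Huffman tree construction:
Step 1: Merge A(15) + G(25) = 40
Step 2: Merge B(26) + I(27) = 53
Step 3: Merge (A+G)(40) + (B+I)(53) = 93
Read each symbol's code off the tree from the root (left child = 0, right child = 1).

Codes:
  I: 11 (length 2)
  G: 01 (length 2)
  B: 10 (length 2)
  A: 00 (length 2)
Average code length: 186/93 = 2.0000 bits/symbol


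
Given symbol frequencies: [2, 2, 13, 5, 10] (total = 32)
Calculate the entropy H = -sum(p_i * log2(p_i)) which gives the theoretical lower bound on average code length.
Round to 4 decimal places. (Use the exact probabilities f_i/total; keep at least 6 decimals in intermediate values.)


Per-symbol terms -p_i * log2(p_i) with p_i = f_i/32:
  p = 2/32 = 0.062500: log2(p) = -4.000000, -p*log2(p) = 0.250000
  p = 2/32 = 0.062500: log2(p) = -4.000000, -p*log2(p) = 0.250000
  p = 13/32 = 0.406250: log2(p) = -1.299560, -p*log2(p) = 0.527946
  p = 5/32 = 0.156250: log2(p) = -2.678072, -p*log2(p) = 0.418449
  p = 10/32 = 0.312500: log2(p) = -1.678072, -p*log2(p) = 0.524397
H = 0.250000 + 0.250000 + 0.527946 + 0.418449 + 0.524397 = 1.970792

H = 1.9708 bits/symbol


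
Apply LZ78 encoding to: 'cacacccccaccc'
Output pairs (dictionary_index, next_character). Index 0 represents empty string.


LZ78 encoding steps:
Dictionary: {0: ''}
Step 1: w='' (idx 0), next='c' -> output (0, 'c'), add 'c' as idx 1
Step 2: w='' (idx 0), next='a' -> output (0, 'a'), add 'a' as idx 2
Step 3: w='c' (idx 1), next='a' -> output (1, 'a'), add 'ca' as idx 3
Step 4: w='c' (idx 1), next='c' -> output (1, 'c'), add 'cc' as idx 4
Step 5: w='cc' (idx 4), next='c' -> output (4, 'c'), add 'ccc' as idx 5
Step 6: w='a' (idx 2), next='c' -> output (2, 'c'), add 'ac' as idx 6
Step 7: w='cc' (idx 4), end of input -> output (4, '')


Encoded: [(0, 'c'), (0, 'a'), (1, 'a'), (1, 'c'), (4, 'c'), (2, 'c'), (4, '')]


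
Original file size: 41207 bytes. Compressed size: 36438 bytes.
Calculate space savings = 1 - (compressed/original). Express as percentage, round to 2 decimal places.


ratio = compressed/original = 36438/41207 = 0.884267
savings = 1 - ratio = 1 - 0.884267 = 0.115733
as a percentage: 0.115733 * 100 = 11.57%

Space savings = 1 - 36438/41207 = 11.57%


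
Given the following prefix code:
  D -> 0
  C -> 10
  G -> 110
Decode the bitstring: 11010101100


Decoding step by step:
Bits 110 -> G
Bits 10 -> C
Bits 10 -> C
Bits 110 -> G
Bits 0 -> D


Decoded message: GCCGD


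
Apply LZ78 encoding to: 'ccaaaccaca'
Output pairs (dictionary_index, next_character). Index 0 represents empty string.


LZ78 encoding steps:
Dictionary: {0: ''}
Step 1: w='' (idx 0), next='c' -> output (0, 'c'), add 'c' as idx 1
Step 2: w='c' (idx 1), next='a' -> output (1, 'a'), add 'ca' as idx 2
Step 3: w='' (idx 0), next='a' -> output (0, 'a'), add 'a' as idx 3
Step 4: w='a' (idx 3), next='c' -> output (3, 'c'), add 'ac' as idx 4
Step 5: w='ca' (idx 2), next='c' -> output (2, 'c'), add 'cac' as idx 5
Step 6: w='a' (idx 3), end of input -> output (3, '')


Encoded: [(0, 'c'), (1, 'a'), (0, 'a'), (3, 'c'), (2, 'c'), (3, '')]


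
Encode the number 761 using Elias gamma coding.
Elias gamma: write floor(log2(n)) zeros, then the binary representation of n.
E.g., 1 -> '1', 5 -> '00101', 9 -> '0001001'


num_bits = floor(log2(761)) + 1 = 10
leading_zeros = num_bits - 1 = 9
binary(761) = 1011111001

Elias gamma(761) = '000000000' + '1011111001' = 0000000001011111001 (19 bits)
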